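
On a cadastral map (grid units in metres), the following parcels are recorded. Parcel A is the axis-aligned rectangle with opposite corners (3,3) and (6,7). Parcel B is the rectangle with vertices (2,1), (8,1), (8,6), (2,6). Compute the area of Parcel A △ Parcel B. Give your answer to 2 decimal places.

|Parcel A∩Parcel B|: x∈[3,6], y∈[3,6] → 3·3 = 9.
|Parcel A △ Parcel B| = |Parcel A| + |Parcel B| − 2·|Parcel A∩Parcel B| = 12 + 30 − 18 = 24.00.

24.00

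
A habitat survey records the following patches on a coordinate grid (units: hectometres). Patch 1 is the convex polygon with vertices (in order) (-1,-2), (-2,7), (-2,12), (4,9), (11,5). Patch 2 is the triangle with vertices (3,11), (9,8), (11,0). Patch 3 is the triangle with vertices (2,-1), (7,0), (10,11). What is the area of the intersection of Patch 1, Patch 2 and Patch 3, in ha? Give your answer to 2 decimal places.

The intersection is the polygon with vertices (6.652,5.978), (7.379,7.069), (8.719,6.303), (8.091,4).
By the shoelace formula its area is 3.29.

3.29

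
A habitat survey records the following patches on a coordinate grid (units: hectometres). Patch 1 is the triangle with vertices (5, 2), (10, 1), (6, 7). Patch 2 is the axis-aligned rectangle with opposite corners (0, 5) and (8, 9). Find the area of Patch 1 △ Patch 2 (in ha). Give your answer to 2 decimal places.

41.53

|Patch 1| = 13, |Patch 2| = 32, |Patch 1∩Patch 2| = 1.7333.
|Patch 1 △ Patch 2| = |Patch 1| + |Patch 2| − 2·|Patch 1∩Patch 2| = 13 + 32 − 3.4667 = 41.53.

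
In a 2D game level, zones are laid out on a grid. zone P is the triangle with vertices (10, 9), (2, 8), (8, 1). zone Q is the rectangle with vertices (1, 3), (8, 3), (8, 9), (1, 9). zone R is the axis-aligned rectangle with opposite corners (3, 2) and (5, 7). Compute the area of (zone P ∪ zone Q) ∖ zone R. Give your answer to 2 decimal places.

|zone P ∪ zone Q| = 51.4643.
|(zone P ∪ zone Q) ∩ zone R| = 8.
|(zone P ∪ zone Q) ∖ zone R| = 51.4643 − 8 = 43.46.

43.46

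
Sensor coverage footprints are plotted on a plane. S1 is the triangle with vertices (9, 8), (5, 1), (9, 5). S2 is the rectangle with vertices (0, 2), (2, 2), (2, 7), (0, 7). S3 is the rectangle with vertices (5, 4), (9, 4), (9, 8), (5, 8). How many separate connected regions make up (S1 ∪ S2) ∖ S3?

(S1 ∪ S2) ∖ S3 splits into 2 disjoint pieces (area 1.9286, area 10).

2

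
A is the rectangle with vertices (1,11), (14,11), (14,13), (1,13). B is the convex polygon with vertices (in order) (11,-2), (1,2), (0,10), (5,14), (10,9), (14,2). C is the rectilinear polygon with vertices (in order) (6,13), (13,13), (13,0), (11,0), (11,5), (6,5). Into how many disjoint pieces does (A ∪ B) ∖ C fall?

(A ∪ B) ∖ C splits into 3 disjoint pieces (area 2, area 1.5417, area 97).

3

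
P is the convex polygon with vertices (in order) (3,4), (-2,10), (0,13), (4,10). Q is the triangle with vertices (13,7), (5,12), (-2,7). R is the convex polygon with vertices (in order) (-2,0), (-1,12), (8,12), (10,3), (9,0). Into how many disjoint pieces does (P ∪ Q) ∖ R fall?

4

(P ∪ Q) ∖ R splits into 4 disjoint pieces (area 0.1292, area 0.974, area 1, area 5.4884).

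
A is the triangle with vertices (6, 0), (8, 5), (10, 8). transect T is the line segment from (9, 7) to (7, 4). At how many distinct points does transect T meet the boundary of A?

The segment lies entirely outside A and never meets its boundary.

0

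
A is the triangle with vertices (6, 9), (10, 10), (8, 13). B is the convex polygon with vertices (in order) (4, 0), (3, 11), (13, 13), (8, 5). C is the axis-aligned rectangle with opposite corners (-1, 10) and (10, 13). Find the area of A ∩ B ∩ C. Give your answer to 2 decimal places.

4.68

The intersection is the polygon with vertices (7.444,11.889), (8.588,12.118), (10,10), (6.5,10).
By the shoelace formula its area is 4.68.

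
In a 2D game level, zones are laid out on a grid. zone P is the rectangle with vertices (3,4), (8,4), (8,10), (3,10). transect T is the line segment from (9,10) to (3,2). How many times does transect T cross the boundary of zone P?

The segment meets the boundary at (4.5,4), (8,8.667).

2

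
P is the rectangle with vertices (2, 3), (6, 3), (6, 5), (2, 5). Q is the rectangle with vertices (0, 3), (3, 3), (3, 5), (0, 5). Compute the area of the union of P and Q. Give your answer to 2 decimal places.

12.00

By inclusion–exclusion:
Individual areas: |P| = 8, |Q| = 6.
|P∩Q|: x∈[2,3], y∈[3,5] → 1·2 = 2.
|P ∪ Q| = 14 − 2 = 12.00.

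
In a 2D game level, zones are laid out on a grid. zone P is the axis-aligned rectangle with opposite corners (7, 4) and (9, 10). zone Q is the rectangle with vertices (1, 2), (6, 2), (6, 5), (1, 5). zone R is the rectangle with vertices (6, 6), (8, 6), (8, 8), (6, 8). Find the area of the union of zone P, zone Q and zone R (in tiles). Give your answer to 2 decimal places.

By inclusion–exclusion:
Individual areas: |zone P| = 12, |zone Q| = 15, |zone R| = 4.
|zone P∩zone Q| = 0 (no overlap).
|zone P∩zone R|: x∈[7,8], y∈[6,8] → 1·2 = 2.
|zone Q∩zone R| = 0 (no overlap).
|zone P∩zone Q∩zone R| = 0.
|zone P ∪ zone Q ∪ zone R| = 31 − 2 + 0 = 29.00.

29.00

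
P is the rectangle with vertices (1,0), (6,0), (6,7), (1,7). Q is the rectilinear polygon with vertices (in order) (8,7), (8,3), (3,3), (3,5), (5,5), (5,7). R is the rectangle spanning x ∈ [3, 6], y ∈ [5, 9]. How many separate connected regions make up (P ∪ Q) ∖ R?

(P ∪ Q) ∖ R is a single connected region.

1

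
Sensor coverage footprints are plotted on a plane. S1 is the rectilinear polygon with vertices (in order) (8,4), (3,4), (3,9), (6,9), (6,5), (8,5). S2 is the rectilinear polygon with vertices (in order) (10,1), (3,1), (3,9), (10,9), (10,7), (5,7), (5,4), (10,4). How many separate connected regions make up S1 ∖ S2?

1

S1 ∖ S2 is a single connected region.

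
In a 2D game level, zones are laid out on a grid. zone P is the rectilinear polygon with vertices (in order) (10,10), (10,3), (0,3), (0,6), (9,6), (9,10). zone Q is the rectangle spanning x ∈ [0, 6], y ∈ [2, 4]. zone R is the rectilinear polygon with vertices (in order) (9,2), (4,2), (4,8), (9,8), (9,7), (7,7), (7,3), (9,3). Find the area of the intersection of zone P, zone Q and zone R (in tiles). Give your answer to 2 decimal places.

The intersection is the polygon with vertices (6,4), (6,3), (4,3), (4,4).
By the shoelace formula its area is 2.00.

2.00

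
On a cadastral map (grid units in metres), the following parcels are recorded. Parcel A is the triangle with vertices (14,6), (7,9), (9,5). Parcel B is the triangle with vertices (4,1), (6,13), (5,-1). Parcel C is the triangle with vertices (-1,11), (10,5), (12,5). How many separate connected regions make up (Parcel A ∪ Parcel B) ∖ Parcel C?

4

(Parcel A ∪ Parcel B) ∖ Parcel C splits into 4 disjoint pieces (area 8.9279, area 0.3018, area 6.5778, area 1.1712).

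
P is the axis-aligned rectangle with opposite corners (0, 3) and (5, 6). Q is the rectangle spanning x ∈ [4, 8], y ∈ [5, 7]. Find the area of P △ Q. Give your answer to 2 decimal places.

|P∩Q|: x∈[4,5], y∈[5,6] → 1·1 = 1.
|P △ Q| = |P| + |Q| − 2·|P∩Q| = 15 + 8 − 2 = 21.00.

21.00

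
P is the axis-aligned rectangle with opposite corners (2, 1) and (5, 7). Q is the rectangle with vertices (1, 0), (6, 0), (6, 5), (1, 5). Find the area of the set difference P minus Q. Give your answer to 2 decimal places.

|P∩Q|: x∈[2,5], y∈[1,5] → 3·4 = 12.
|P| = 18.
|P ∖ Q| = |P| − |P∩Q| = 18 − 12 = 6.00.

6.00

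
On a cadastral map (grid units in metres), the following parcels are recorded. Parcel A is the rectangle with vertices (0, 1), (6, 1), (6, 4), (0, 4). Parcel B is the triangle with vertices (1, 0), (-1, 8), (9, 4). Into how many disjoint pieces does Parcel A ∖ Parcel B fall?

2

Parcel A ∖ Parcel B splits into 2 disjoint pieces (area 2.25, area 1.125).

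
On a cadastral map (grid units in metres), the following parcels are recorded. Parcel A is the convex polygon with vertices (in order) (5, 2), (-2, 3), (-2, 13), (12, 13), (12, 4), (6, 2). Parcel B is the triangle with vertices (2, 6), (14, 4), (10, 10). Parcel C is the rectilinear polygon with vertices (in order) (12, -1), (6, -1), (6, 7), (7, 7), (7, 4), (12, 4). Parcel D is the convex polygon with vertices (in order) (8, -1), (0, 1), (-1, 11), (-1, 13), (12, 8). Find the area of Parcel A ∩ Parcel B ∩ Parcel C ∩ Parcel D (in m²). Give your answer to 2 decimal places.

1.75

The intersection is the polygon with vertices (6,7), (7,7), (7,5.167), (6,5.333).
By the shoelace formula its area is 1.75.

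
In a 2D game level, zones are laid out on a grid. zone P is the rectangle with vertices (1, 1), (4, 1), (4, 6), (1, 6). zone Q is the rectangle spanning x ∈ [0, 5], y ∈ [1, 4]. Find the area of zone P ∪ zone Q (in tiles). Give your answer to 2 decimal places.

21.00

By inclusion–exclusion:
Individual areas: |zone P| = 15, |zone Q| = 15.
|zone P∩zone Q|: x∈[1,4], y∈[1,4] → 3·3 = 9.
|zone P ∪ zone Q| = 30 − 9 = 21.00.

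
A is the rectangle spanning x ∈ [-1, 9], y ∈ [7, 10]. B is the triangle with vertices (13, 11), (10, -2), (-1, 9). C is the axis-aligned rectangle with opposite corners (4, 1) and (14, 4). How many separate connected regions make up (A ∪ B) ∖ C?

(A ∪ B) ∖ C splits into 2 disjoint pieces (area 71.3462, area 5.5385).

2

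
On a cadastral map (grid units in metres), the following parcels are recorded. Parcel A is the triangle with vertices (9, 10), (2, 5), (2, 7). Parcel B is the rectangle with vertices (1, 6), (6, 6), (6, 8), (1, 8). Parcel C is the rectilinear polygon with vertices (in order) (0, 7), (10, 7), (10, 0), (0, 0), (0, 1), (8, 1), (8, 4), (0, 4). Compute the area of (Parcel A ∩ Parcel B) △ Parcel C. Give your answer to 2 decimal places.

46.22

|Parcel A ∩ Parcel B| = 4.419.
|(Parcel A ∩ Parcel B) ∩ Parcel C| = 2.1.
|(Parcel A ∩ Parcel B) △ Parcel C| = 4.419 + 46 − 4.2 = 46.22.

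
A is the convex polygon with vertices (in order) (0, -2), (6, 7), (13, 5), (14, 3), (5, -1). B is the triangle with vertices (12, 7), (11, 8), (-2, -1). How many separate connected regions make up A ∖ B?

2

A ∖ B splits into 2 disjoint pieces (area 46.3132, area 6.8486).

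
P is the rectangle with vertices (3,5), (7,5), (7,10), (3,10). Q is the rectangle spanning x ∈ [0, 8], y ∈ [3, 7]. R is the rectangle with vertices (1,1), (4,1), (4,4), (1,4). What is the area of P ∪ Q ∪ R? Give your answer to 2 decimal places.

50.00

By inclusion–exclusion:
Individual areas: |P| = 20, |Q| = 32, |R| = 9.
|P∩Q|: x∈[3,7], y∈[5,7] → 4·2 = 8.
|P∩R| = 0 (no overlap).
|Q∩R|: x∈[1,4], y∈[3,4] → 3·1 = 3.
|P∩Q∩R| = 0.
|P ∪ Q ∪ R| = 61 − 11 + 0 = 50.00.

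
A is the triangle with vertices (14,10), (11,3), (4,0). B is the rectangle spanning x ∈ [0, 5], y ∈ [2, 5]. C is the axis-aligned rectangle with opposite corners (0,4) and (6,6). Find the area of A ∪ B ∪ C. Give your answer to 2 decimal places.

By inclusion–exclusion:
Individual areas: |A| = 20, |B| = 15, |C| = 12.
|A∩B| = 0.
|A∩C| = 0.
|B∩C|: x∈[0,5], y∈[4,5] → 5·1 = 5.
|A∩B∩C| = 0.
|A ∪ B ∪ C| = 47 − 5 + 0 = 42.00.

42.00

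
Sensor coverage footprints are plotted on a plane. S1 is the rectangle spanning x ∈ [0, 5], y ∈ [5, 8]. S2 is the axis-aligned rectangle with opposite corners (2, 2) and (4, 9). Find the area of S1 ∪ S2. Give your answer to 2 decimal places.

By inclusion–exclusion:
Individual areas: |S1| = 15, |S2| = 14.
|S1∩S2|: x∈[2,4], y∈[5,8] → 2·3 = 6.
|S1 ∪ S2| = 29 − 6 = 23.00.

23.00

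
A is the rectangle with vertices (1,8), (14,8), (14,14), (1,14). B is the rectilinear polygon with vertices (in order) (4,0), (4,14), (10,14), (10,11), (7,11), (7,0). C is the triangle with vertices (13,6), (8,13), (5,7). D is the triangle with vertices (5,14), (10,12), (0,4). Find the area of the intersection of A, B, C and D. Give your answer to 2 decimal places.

3.10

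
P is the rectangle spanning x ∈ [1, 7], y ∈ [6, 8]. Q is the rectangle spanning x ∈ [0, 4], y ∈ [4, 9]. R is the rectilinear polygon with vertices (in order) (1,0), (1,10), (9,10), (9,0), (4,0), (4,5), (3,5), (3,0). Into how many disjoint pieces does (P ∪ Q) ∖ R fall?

(P ∪ Q) ∖ R splits into 2 disjoint pieces (area 1, area 5).

2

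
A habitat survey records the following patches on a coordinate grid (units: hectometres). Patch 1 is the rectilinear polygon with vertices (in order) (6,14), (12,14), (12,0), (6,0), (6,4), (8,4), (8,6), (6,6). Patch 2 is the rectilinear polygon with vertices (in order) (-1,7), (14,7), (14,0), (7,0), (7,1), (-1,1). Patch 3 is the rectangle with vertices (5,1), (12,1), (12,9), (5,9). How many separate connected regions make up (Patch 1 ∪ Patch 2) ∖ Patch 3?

3

(Patch 1 ∪ Patch 2) ∖ Patch 3 splits into 3 disjoint pieces (area 30, area 20, area 36).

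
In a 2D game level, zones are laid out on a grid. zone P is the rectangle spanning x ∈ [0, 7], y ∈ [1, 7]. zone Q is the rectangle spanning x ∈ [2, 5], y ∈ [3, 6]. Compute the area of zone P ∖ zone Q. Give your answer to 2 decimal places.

|zone P∩zone Q|: x∈[2,5], y∈[3,6] → 3·3 = 9.
|zone P| = 42.
|zone P ∖ zone Q| = |zone P| − |zone P∩zone Q| = 42 − 9 = 33.00.

33.00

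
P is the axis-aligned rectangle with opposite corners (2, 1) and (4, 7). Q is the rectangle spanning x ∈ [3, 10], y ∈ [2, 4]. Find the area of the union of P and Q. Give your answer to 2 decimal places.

By inclusion–exclusion:
Individual areas: |P| = 12, |Q| = 14.
|P∩Q|: x∈[3,4], y∈[2,4] → 1·2 = 2.
|P ∪ Q| = 26 − 2 = 24.00.

24.00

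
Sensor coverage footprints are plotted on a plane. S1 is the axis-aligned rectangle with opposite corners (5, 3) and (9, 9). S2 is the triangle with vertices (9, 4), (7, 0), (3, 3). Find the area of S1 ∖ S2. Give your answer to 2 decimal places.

|S1| = 24, |S1∩S2| = 2.4167.
|S1 ∖ S2| = |S1| − |S1∩S2| = 24 − 2.4167 = 21.58.

21.58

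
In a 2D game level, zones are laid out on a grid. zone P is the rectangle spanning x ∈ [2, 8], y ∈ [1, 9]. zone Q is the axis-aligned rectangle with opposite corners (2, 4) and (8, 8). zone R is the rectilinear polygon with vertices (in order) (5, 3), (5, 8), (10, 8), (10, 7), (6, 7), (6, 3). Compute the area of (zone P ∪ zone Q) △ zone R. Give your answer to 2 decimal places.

43.00

|zone P ∪ zone Q| = 48.
|(zone P ∪ zone Q) ∩ zone R| = 7.
|(zone P ∪ zone Q) △ zone R| = 48 + 9 − 14 = 43.00.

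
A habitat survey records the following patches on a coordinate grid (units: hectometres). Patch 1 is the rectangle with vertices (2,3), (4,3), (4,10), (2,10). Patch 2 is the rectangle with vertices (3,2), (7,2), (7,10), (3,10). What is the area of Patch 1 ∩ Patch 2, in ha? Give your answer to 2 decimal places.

7.00

|Patch 1∩Patch 2|: x∈[3,4], y∈[3,10] → 1·7 = 7.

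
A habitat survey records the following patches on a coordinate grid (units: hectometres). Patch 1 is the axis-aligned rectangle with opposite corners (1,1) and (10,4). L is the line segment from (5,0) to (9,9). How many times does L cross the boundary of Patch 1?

2

The segment meets the boundary at (6.778,4), (5.444,1).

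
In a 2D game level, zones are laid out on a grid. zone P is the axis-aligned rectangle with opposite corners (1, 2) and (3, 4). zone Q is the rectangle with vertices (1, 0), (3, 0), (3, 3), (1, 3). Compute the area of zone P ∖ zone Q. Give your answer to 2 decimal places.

2.00

|zone P∩zone Q|: x∈[1,3], y∈[2,3] → 2·1 = 2.
|zone P| = 4.
|zone P ∖ zone Q| = |zone P| − |zone P∩zone Q| = 4 − 2 = 2.00.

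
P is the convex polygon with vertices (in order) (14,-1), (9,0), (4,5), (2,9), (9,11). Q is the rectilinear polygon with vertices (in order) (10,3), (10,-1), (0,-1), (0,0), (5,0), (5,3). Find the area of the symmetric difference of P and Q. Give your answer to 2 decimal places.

|P| = 71, |Q| = 25, |P∩Q| = 7.6.
|P △ Q| = |P| + |Q| − 2·|P∩Q| = 71 + 25 − 15.2 = 80.80.

80.80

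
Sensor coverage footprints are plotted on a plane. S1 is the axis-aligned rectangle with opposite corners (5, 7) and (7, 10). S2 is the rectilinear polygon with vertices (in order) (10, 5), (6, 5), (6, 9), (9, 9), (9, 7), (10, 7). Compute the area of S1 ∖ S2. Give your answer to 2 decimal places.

4.00

|S1| = 6, |S1∩S2| = 2.
|S1 ∖ S2| = |S1| − |S1∩S2| = 6 − 2 = 4.00.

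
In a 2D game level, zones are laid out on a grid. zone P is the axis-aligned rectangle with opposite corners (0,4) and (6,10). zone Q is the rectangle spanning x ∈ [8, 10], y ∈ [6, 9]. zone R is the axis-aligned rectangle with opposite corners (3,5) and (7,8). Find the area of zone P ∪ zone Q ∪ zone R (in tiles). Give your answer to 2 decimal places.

45.00

By inclusion–exclusion:
Individual areas: |zone P| = 36, |zone Q| = 6, |zone R| = 12.
|zone P∩zone Q| = 0 (no overlap).
|zone P∩zone R|: x∈[3,6], y∈[5,8] → 3·3 = 9.
|zone Q∩zone R| = 0 (no overlap).
|zone P∩zone Q∩zone R| = 0.
|zone P ∪ zone Q ∪ zone R| = 54 − 9 + 0 = 45.00.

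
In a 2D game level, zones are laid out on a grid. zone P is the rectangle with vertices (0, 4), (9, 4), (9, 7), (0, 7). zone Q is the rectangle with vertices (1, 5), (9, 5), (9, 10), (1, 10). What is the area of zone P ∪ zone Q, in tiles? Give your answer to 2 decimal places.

By inclusion–exclusion:
Individual areas: |zone P| = 27, |zone Q| = 40.
|zone P∩zone Q|: x∈[1,9], y∈[5,7] → 8·2 = 16.
|zone P ∪ zone Q| = 67 − 16 = 51.00.

51.00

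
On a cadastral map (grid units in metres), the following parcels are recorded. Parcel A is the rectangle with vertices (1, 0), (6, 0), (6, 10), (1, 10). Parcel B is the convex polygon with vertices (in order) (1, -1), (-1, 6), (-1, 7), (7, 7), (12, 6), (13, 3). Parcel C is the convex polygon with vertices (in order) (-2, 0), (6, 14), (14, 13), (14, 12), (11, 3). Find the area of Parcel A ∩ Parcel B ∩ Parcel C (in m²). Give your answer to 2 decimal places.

The intersection is the polygon with vertices (1,5.25), (2,7), (6,7), (6,1.846), (1,0.692).
By the shoelace formula its area is 27.78.

27.78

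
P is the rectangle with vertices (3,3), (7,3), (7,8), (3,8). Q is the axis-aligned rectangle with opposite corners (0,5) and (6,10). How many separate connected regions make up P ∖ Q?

P ∖ Q is a single connected region.

1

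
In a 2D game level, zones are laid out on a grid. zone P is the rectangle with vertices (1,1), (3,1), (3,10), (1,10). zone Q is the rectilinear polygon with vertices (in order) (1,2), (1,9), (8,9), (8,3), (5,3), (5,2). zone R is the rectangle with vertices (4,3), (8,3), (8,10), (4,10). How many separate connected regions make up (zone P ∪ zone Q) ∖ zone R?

1

(zone P ∪ zone Q) ∖ zone R is a single connected region.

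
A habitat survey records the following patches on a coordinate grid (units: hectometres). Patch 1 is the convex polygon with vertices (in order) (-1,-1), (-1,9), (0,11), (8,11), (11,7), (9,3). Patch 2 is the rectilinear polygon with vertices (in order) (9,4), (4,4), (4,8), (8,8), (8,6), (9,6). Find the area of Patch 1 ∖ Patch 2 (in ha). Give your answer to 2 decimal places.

87.00

|Patch 1| = 105, |Patch 1∩Patch 2| = 18.
|Patch 1 ∖ Patch 2| = |Patch 1| − |Patch 1∩Patch 2| = 105 − 18 = 87.00.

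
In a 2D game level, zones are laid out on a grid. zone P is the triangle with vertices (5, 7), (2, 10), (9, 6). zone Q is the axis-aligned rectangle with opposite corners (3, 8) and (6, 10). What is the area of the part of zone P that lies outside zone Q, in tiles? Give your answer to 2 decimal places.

3.21

|zone P| = 4.5, |zone P∩zone Q| = 1.2857.
|zone P ∖ zone Q| = |zone P| − |zone P∩zone Q| = 4.5 − 1.2857 = 3.21.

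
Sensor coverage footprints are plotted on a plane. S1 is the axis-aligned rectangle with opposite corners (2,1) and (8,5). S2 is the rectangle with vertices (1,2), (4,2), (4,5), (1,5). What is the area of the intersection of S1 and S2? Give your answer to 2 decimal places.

|S1∩S2|: x∈[2,4], y∈[2,5] → 2·3 = 6.

6.00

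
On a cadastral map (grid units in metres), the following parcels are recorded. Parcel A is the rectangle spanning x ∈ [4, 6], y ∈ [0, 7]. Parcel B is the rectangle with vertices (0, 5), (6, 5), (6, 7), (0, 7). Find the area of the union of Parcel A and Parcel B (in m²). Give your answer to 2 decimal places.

By inclusion–exclusion:
Individual areas: |Parcel A| = 14, |Parcel B| = 12.
|Parcel A∩Parcel B|: x∈[4,6], y∈[5,7] → 2·2 = 4.
|Parcel A ∪ Parcel B| = 26 − 4 = 22.00.

22.00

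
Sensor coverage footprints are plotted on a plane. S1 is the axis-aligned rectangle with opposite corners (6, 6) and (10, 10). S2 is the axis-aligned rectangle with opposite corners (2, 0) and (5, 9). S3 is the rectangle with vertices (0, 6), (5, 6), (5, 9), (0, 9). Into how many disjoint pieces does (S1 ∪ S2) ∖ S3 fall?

2

(S1 ∪ S2) ∖ S3 splits into 2 disjoint pieces (area 16, area 18).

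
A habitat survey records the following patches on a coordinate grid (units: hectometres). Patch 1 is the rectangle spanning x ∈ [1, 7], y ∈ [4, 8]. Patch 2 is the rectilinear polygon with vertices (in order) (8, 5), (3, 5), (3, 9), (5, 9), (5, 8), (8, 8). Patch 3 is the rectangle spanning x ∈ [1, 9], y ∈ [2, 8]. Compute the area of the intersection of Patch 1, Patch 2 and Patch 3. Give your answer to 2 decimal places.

The intersection is the polygon with vertices (3,5), (3,8), (5,8), (7,8), (7,5).
By the shoelace formula its area is 12.00.

12.00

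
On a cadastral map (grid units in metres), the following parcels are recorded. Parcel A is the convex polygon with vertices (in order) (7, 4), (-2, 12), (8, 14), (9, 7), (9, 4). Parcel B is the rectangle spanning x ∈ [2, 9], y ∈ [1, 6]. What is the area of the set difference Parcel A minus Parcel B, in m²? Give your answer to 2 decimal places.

54.25

|Parcel A| = 60.5, |Parcel A∩Parcel B| = 6.25.
|Parcel A ∖ Parcel B| = |Parcel A| − |Parcel A∩Parcel B| = 60.5 − 6.25 = 54.25.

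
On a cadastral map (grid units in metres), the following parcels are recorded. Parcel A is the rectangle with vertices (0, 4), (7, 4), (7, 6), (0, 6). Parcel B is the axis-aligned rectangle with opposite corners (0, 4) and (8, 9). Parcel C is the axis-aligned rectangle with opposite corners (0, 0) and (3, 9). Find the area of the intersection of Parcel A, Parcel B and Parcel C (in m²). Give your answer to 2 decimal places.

The intersection is the polygon with vertices (0,4), (0,6), (3,6), (3,4).
By the shoelace formula its area is 6.00.

6.00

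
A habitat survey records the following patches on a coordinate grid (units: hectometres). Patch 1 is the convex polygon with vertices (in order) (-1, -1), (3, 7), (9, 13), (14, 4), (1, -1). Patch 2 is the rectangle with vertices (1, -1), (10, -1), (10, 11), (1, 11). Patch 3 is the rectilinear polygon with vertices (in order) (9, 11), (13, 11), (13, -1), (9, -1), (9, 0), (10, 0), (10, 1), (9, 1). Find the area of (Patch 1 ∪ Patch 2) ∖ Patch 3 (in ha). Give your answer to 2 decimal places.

105.20

|Patch 1 ∪ Patch 2| = 132.5769.
|(Patch 1 ∪ Patch 2) ∩ Patch 3| = 27.3735.
|(Patch 1 ∪ Patch 2) ∖ Patch 3| = 132.5769 − 27.3735 = 105.20.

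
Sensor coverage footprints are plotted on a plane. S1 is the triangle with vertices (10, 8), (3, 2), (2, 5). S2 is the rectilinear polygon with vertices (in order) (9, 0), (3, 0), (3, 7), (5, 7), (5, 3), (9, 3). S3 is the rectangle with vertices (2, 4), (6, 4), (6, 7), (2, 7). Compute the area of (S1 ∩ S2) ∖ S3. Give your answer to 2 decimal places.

2.29

|S1 ∩ S2| = 5.7857.
|(S1 ∩ S2) ∩ S3| = 3.5.
|(S1 ∩ S2) ∖ S3| = 5.7857 − 3.5 = 2.29.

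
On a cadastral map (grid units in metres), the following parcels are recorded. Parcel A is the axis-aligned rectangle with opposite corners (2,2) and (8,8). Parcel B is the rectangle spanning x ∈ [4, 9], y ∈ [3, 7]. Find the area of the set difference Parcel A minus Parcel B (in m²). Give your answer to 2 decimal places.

|Parcel A∩Parcel B|: x∈[4,8], y∈[3,7] → 4·4 = 16.
|Parcel A| = 36.
|Parcel A ∖ Parcel B| = |Parcel A| − |Parcel A∩Parcel B| = 36 − 16 = 20.00.

20.00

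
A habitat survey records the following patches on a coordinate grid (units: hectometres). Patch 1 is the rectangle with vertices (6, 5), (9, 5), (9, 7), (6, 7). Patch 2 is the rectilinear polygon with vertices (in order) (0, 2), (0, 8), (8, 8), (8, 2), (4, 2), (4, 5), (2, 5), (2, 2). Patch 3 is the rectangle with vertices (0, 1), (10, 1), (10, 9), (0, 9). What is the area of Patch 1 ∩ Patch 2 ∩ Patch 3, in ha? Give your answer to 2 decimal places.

The intersection is the polygon with vertices (6,7), (8,7), (8,5), (6,5).
By the shoelace formula its area is 4.00.

4.00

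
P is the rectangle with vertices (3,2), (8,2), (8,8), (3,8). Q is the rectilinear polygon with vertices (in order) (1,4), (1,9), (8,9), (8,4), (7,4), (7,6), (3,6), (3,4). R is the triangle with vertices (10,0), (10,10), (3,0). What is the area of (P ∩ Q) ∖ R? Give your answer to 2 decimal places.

9.57

|P ∩ Q| = 12.
|(P ∩ Q) ∩ R| = 2.4286.
|(P ∩ Q) ∖ R| = 12 − 2.4286 = 9.57.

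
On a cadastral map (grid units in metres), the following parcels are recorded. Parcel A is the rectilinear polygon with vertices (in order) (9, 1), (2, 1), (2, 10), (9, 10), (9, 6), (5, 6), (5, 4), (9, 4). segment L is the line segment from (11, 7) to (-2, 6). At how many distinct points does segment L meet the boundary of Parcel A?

The segment meets the boundary at (2,6.308), (9,6.846).

2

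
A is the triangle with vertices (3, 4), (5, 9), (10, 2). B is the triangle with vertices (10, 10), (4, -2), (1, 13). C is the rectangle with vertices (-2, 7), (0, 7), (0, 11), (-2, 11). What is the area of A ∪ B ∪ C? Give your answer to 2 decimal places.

By inclusion–exclusion:
Individual areas: |A| = 19.5, |B| = 63, |C| = 8.
|A∩B| = 14.9118.
|A∩C| = 0.
|B∩C| = 0.
|A∩B∩C| = 0.
|A ∪ B ∪ C| = 90.5 − 14.9118 + 0 = 75.59.

75.59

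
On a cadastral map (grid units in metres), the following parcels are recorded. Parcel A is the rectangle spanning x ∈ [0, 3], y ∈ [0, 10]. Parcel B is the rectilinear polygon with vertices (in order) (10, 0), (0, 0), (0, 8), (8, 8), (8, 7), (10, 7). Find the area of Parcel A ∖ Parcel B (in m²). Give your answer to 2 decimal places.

|Parcel A| = 30, |Parcel A∩Parcel B| = 24.
|Parcel A ∖ Parcel B| = |Parcel A| − |Parcel A∩Parcel B| = 30 − 24 = 6.00.

6.00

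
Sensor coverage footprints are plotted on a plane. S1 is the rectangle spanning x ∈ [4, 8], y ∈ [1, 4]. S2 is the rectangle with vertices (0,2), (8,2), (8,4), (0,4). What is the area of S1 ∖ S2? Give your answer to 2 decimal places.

|S1∩S2|: x∈[4,8], y∈[2,4] → 4·2 = 8.
|S1| = 12.
|S1 ∖ S2| = |S1| − |S1∩S2| = 12 − 8 = 4.00.

4.00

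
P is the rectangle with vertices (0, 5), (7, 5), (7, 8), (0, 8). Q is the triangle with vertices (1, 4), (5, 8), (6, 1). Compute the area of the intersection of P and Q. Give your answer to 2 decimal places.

5.14

The intersection is the polygon with vertices (2,5), (5,8), (5.429,5).
By the shoelace formula its area is 5.14.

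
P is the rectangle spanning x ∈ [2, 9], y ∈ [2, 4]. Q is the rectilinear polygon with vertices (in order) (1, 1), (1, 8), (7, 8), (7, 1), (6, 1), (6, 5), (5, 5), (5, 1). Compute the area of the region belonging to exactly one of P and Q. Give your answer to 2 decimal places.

36.00

|P| = 14, |Q| = 38, |P∩Q| = 8.
|P △ Q| = |P| + |Q| − 2·|P∩Q| = 14 + 38 − 16 = 36.00.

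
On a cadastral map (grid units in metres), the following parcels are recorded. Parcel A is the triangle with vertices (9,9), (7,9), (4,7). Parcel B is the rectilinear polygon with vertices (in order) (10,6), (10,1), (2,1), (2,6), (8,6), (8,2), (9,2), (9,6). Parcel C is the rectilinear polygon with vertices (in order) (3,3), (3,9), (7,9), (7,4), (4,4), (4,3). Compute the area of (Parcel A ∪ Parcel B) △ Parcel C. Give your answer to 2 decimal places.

38.60

|Parcel A ∪ Parcel B| = 38.
|(Parcel A ∪ Parcel B) ∩ Parcel C| = 10.2.
|(Parcel A ∪ Parcel B) △ Parcel C| = 38 + 21 − 20.4 = 38.60.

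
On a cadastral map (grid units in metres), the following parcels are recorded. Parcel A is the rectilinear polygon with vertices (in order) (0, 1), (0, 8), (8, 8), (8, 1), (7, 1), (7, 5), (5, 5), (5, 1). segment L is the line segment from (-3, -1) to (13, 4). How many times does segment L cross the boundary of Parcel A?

The segment meets the boundary at (7,2.125), (8,2.438), (5,1.5), (3.4,1).

4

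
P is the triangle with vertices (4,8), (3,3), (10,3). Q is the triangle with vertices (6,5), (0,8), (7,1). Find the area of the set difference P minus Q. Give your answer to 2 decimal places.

|P| = 17.5, |P∩Q| = 5.9697.
|P ∖ Q| = |P| − |P∩Q| = 17.5 − 5.9697 = 11.53.

11.53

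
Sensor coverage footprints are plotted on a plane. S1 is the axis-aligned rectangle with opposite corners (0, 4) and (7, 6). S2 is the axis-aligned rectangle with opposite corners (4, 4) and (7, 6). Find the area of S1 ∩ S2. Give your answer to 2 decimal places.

6.00

|S1∩S2|: x∈[4,7], y∈[4,6] → 3·2 = 6.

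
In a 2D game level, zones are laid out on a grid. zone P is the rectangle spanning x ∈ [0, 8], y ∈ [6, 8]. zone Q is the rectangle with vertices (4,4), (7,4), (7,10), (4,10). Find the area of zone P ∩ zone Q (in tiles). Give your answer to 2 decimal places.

|zone P∩zone Q|: x∈[4,7], y∈[6,8] → 3·2 = 6.

6.00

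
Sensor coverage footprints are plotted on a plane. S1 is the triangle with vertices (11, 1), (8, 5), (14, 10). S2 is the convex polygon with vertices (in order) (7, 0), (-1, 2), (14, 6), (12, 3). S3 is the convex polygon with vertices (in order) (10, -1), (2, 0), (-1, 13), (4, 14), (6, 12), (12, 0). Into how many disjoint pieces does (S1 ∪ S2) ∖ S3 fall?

(S1 ∪ S2) ∖ S3 splits into 2 disjoint pieces (area 1.6642, area 17.2697).

2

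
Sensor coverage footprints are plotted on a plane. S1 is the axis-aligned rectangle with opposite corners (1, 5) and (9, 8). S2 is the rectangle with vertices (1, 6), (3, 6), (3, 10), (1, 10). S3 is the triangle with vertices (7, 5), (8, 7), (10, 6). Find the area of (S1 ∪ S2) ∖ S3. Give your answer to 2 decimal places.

|S1 ∪ S2| = 28.
|(S1 ∪ S2) ∩ S3| = 2.0833.
|(S1 ∪ S2) ∖ S3| = 28 − 2.0833 = 25.92.

25.92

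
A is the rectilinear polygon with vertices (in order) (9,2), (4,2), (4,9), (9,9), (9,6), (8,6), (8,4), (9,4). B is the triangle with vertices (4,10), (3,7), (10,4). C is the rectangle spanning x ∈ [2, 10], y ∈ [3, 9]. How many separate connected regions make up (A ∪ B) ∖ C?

2

(A ∪ B) ∖ C splits into 2 disjoint pieces (area 5, area 0.6667).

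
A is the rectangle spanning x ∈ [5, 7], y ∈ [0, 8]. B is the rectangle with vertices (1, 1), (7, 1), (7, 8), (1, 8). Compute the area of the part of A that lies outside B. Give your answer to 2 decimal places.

2.00

|A∩B|: x∈[5,7], y∈[1,8] → 2·7 = 14.
|A| = 16.
|A ∖ B| = |A| − |A∩B| = 16 − 14 = 2.00.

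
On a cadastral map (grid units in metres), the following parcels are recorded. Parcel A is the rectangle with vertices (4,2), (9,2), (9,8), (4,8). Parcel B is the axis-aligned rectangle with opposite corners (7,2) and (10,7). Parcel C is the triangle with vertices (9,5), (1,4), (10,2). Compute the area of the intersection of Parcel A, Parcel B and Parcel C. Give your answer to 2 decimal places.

The intersection is the polygon with vertices (7,4.75), (9,5), (9,2.222), (7,2.667).
By the shoelace formula its area is 4.86.

4.86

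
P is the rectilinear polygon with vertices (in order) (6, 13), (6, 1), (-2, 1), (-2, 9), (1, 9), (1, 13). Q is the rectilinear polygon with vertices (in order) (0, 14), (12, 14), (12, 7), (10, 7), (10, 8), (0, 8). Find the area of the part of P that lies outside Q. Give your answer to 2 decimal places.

|P| = 84, |P∩Q| = 26.
|P ∖ Q| = |P| − |P∩Q| = 84 − 26 = 58.00.

58.00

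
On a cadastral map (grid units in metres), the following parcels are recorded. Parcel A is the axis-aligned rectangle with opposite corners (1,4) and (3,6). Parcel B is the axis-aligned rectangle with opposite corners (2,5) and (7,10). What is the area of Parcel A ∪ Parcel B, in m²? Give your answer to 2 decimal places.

28.00

By inclusion–exclusion:
Individual areas: |Parcel A| = 4, |Parcel B| = 25.
|Parcel A∩Parcel B|: x∈[2,3], y∈[5,6] → 1·1 = 1.
|Parcel A ∪ Parcel B| = 29 − 1 = 28.00.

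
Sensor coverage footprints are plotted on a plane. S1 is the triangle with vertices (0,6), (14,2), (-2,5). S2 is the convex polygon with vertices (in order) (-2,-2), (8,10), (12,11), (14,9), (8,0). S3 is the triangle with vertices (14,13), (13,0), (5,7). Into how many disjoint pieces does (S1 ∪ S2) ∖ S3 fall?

(S1 ∪ S2) ∖ S3 splits into 4 disjoint pieces (area 51.9015, area 2.1375, area 0.1242, area 0.0339).

4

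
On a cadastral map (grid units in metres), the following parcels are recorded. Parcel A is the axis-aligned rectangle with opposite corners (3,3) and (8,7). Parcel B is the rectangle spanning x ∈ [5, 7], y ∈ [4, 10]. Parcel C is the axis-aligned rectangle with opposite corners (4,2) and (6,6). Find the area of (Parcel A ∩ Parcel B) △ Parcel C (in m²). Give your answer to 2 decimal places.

|Parcel A ∩ Parcel B| = 6.
|(Parcel A ∩ Parcel B) ∩ Parcel C| = 2.
|(Parcel A ∩ Parcel B) △ Parcel C| = 6 + 8 − 4 = 10.00.

10.00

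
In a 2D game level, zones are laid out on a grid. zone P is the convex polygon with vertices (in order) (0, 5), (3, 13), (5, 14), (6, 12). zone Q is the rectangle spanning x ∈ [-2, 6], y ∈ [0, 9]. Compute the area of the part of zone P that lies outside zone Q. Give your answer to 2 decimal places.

12.14

|zone P| = 16, |zone P∩zone Q| = 3.8571.
|zone P ∖ zone Q| = |zone P| − |zone P∩zone Q| = 16 − 3.8571 = 12.14.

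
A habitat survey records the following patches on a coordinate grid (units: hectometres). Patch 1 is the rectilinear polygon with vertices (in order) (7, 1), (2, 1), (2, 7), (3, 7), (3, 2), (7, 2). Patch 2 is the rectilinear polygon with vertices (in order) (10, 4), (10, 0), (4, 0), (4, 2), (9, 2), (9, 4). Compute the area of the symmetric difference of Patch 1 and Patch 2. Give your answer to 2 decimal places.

18.00

|Patch 1| = 10, |Patch 2| = 14, |Patch 1∩Patch 2| = 3.
|Patch 1 △ Patch 2| = |Patch 1| + |Patch 2| − 2·|Patch 1∩Patch 2| = 10 + 14 − 6 = 18.00.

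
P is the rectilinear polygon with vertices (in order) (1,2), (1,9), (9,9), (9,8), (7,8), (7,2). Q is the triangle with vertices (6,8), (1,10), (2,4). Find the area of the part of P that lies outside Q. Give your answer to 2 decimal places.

31.17

|P| = 44, |P∩Q| = 12.8333.
|P ∖ Q| = |P| − |P∩Q| = 44 − 12.8333 = 31.17.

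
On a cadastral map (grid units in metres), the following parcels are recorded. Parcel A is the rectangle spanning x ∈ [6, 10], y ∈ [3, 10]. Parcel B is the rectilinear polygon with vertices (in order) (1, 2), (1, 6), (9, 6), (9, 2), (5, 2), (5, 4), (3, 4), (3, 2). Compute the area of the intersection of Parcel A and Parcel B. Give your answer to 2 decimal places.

9.00

The intersection is the polygon with vertices (6,3), (6,6), (9,6), (9,3).
By the shoelace formula its area is 9.00.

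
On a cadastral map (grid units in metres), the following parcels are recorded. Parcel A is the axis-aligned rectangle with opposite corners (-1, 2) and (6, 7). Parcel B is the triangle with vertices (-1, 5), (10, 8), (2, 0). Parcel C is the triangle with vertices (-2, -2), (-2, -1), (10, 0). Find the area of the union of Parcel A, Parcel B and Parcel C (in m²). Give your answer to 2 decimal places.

By inclusion–exclusion:
Individual areas: |Parcel A| = 35, |Parcel B| = 32, |Parcel C| = 6.
|Parcel A∩Parcel B| = 22.9818.
|Parcel A∩Parcel C| = 0.
|Parcel B∩Parcel C| = 0.
|Parcel A∩Parcel B∩Parcel C| = 0.
|Parcel A ∪ Parcel B ∪ Parcel C| = 73 − 22.9818 + 0 = 50.02.

50.02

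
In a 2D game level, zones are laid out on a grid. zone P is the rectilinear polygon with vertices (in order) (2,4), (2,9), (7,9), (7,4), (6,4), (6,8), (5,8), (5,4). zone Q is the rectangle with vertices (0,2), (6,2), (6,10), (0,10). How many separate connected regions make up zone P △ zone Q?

1

zone P △ zone Q is a single connected region.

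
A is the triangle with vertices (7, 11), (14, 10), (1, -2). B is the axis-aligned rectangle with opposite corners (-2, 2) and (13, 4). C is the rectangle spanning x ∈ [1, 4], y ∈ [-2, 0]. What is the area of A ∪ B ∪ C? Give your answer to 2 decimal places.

77.04

By inclusion–exclusion:
Individual areas: |A| = 48.5, |B| = 30, |C| = 6.
|A∩B| = 6.2179.
|A∩C| = 1.2436.
|B∩C| = 0 (no overlap).
|A∩B∩C| = 0.
|A ∪ B ∪ C| = 84.5 − 7.4615 + 0 = 77.04.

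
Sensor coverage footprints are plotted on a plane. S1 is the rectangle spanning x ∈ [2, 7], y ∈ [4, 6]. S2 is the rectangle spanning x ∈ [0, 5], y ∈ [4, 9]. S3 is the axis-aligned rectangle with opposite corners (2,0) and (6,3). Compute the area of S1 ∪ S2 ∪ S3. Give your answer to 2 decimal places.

By inclusion–exclusion:
Individual areas: |S1| = 10, |S2| = 25, |S3| = 12.
|S1∩S2|: x∈[2,5], y∈[4,6] → 3·2 = 6.
|S1∩S3| = 0 (no overlap).
|S2∩S3| = 0 (no overlap).
|S1∩S2∩S3| = 0.
|S1 ∪ S2 ∪ S3| = 47 − 6 + 0 = 41.00.

41.00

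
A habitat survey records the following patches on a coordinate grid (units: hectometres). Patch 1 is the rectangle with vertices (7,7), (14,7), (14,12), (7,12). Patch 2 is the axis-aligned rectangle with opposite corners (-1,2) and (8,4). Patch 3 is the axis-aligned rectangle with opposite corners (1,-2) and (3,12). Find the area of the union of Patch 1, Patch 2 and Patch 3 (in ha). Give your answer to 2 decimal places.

77.00

By inclusion–exclusion:
Individual areas: |Patch 1| = 35, |Patch 2| = 18, |Patch 3| = 28.
|Patch 1∩Patch 2| = 0 (no overlap).
|Patch 1∩Patch 3| = 0 (no overlap).
|Patch 2∩Patch 3|: x∈[1,3], y∈[2,4] → 2·2 = 4.
|Patch 1∩Patch 2∩Patch 3| = 0.
|Patch 1 ∪ Patch 2 ∪ Patch 3| = 81 − 4 + 0 = 77.00.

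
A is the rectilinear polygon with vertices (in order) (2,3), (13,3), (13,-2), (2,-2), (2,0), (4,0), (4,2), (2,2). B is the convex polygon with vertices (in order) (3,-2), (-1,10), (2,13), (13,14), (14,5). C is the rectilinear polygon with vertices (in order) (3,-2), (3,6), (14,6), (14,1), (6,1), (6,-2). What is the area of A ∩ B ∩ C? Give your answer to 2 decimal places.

16.71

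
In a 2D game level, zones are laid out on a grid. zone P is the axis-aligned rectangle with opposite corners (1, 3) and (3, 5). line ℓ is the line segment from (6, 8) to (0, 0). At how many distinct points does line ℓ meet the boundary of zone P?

2

The segment meets the boundary at (2.25,3), (3,4).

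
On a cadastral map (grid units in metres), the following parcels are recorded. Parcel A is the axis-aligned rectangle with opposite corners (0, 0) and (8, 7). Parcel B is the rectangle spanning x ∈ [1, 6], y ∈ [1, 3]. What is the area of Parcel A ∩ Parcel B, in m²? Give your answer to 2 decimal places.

10.00

|Parcel A∩Parcel B|: x∈[1,6], y∈[1,3] → 5·2 = 10.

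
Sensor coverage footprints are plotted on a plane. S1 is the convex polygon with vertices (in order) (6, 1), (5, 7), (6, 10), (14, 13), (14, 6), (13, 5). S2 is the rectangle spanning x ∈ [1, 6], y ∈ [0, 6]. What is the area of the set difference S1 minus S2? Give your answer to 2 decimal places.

67.92

|S1| = 70, |S1∩S2| = 2.0833.
|S1 ∖ S2| = |S1| − |S1∩S2| = 70 − 2.0833 = 67.92.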